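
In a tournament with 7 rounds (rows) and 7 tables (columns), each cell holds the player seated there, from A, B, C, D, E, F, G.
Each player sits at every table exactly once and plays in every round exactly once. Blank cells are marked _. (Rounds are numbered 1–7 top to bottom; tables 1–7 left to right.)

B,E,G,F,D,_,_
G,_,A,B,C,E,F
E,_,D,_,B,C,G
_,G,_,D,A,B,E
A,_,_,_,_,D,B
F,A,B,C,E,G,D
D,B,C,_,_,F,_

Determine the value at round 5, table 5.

Round 1, table 6: round 1 has {B, D, E, F, G} and table 6 has {B, C, D, E, F, G}, leaving only A.
Round 1, table 7: round 1 has {A, B, D, E, F, G} and table 7 has {B, D, E, F, G}, leaving only C.
Round 2, table 2: round 2 has {A, B, C, E, F, G} and table 2 has {A, B, E, G}, leaving only D.
Round 3, table 2: round 3 has {B, C, D, E, G} and table 2 has {A, B, D, E, G}, leaving only F.
Round 3, table 4: round 3 has {B, C, D, E, F, G} and table 4 has {B, C, D, F}, leaving only A.
Round 4, table 1: round 4 has {A, B, D, E, G} and table 1 has {A, B, D, E, F, G}, leaving only C.
Round 4, table 3: round 4 has {A, B, C, D, E, G} and table 3 has {A, B, C, D, G}, leaving only F.
Round 5, table 2: round 5 has {A, B, D} and table 2 has {A, B, D, E, F, G}, leaving only C.
Round 5, table 3: round 5 has {A, B, C, D} and table 3 has {A, B, C, D, F, G}, leaving only E.
Round 5, table 4: round 5 has {A, B, C, D, E} and table 4 has {A, B, C, D, F}, leaving only G.
Round 5 already has {A, B, C, D, E, G} and table 5 already has {A, B, C, D, E}, so round 5, table 5 must be F.

F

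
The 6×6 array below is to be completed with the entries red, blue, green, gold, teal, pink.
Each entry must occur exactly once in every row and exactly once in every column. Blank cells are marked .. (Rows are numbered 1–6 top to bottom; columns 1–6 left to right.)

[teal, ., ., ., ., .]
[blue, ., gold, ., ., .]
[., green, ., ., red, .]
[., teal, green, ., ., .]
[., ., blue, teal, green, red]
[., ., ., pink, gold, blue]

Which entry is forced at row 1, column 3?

Row 6, column 2: row 6 has {blue, gold, pink} and column 2 has {green, teal}, leaving only red.
Row 2, column 2: row 2 has {blue, gold} and column 2 has {red, green, teal}, leaving only pink.
Row 2, column 5: row 2 has {blue, gold, pink} and column 5 has {red, green, gold}, leaving only teal.
Row 2, column 6: row 2 has {blue, gold, teal, pink} and column 6 has {red, blue}, leaving only green.
Row 2, column 4: row 2 has {blue, green, gold, teal, pink} and column 4 has {teal, pink}, leaving only red.
Row 5, column 2: row 5 has {red, blue, green, teal} and column 2 has {red, green, teal, pink}, leaving only gold.
Row 1, column 2: row 1 has {teal} and column 2 has {red, green, gold, teal, pink}, leaving only blue.
Row 1, column 5: row 1 has {blue, teal} and column 5 has {red, green, gold, teal}, leaving only pink.
Row 1 already has {blue, teal, pink} and column 3 already has {blue, green, gold}, so row 1, column 3 must be red.

red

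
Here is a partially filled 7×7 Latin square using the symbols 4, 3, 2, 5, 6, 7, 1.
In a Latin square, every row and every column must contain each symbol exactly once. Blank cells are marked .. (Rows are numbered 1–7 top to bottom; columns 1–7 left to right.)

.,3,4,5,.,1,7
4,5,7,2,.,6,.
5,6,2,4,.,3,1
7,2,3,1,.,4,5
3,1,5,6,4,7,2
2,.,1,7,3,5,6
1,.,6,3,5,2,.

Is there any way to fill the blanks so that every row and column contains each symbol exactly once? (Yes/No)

No row or column among the givens repeats a symbol, and propagating forced cells runs into no contradiction.
One valid completion exists (for instance, 6 3 4 5 2 1 7 / 4 5 7 2 1 6 3 / 5 6 2 4 7 3 1 / 7 2 3 1 6 4 5 / 3 1 5 6 4 7 2 / 2 4 1 7 3 5 6 / 1 7 6 3 5 2 4).

Yes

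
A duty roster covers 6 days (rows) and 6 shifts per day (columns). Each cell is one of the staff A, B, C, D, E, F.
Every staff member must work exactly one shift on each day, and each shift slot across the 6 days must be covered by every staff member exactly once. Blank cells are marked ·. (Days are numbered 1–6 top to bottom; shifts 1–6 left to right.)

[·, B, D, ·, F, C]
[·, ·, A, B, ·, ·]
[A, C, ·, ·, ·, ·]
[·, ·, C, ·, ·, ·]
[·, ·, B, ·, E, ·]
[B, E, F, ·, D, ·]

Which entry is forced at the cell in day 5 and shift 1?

Day 1, shift 1: day 1 has {B, C, D, F} and shift 1 has {A, B}, leaving only E.
Day 1, shift 4: day 1 has {B, C, D, E, F} and shift 4 has {B}, leaving only A.
Day 2, shift 5: day 2 has {A, B} and shift 5 has {D, E, F}, leaving only C.
Day 3, shift 3: day 3 has {A, C} and shift 3 has {A, B, C, D, F}, leaving only E.
Day 3, shift 5: day 3 has {A, C, E} and shift 5 has {C, D, E, F}, leaving only B.
Day 4, shift 5: day 4 has {C} and shift 5 has {B, C, D, E, F}, leaving only A.
Day 6, shift 4: day 6 has {B, D, E, F} and shift 4 has {A, B}, leaving only C.
Day 6, shift 6: day 6 has {B, C, D, E, F} and shift 6 has {C}, leaving only A.
Day 5, shift 1 is narrowed to {C, D, F}.
If it were D, then day 4, shift 1 would be left with no valid symbol.
If it were F, then day 4, shift 1 would be left with no valid symbol.
So day 5, shift 1 must be C.

C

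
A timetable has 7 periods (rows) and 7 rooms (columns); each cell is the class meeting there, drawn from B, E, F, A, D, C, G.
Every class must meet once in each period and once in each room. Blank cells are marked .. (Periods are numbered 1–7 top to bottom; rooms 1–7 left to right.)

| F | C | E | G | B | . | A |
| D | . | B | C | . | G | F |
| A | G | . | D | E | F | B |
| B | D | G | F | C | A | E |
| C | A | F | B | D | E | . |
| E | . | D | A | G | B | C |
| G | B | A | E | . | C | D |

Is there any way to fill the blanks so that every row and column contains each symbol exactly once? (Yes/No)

Yes

No period or room among the givens repeats a symbol, and propagating forced cells runs into no contradiction.
One valid completion exists (for instance, F C E G B D A / D E B C A G F / A G C D E F B / B D G F C A E / C A F B D E G / E F D A G B C / G B A E F C D).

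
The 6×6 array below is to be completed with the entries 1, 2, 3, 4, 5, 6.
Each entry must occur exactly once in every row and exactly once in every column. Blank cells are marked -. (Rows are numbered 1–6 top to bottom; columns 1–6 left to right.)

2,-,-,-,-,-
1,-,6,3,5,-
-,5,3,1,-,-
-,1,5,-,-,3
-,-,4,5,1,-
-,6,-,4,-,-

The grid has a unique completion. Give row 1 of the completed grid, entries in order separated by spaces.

2 3 1 6 4 5

Row 1, column 3: row 1 has {2} and column 3 has {3, 4, 5, 6}, leaving only 1.
Row 1, column 4: row 1 has {1, 2} and column 4 has {1, 3, 4, 5}, leaving only 6.
Row 4, column 4: row 4 has {1, 3, 5} and column 4 has {1, 3, 4, 5, 6}, leaving only 2.
Row 6, column 3: row 6 has {4, 6} and column 3 has {1, 3, 4, 5, 6}, leaving only 2.
Row 6, column 5: row 6 has {2, 4, 6} and column 5 has {1, 5}, leaving only 3.
Row 1, column 5: row 1 has {1, 2, 6} and column 5 has {1, 3, 5}, leaving only 4.
Row 1, column 2: row 1 has {1, 2, 4, 6} and column 2 has {1, 5, 6}, leaving only 3.
Row 1, column 6: row 1 has {1, 2, 3, 4, 6} and column 6 has {3}, leaving only 5.
So row 1 reads: 2 3 1 6 4 5.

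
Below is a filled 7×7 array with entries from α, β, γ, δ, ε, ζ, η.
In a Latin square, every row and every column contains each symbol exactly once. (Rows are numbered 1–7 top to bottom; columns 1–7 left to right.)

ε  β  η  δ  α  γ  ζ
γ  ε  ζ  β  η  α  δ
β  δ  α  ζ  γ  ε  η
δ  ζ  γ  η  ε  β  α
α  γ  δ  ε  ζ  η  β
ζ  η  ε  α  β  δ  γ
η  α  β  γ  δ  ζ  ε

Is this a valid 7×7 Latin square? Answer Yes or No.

Yes

Each row is a permutation of the 7 symbols, and so is each column.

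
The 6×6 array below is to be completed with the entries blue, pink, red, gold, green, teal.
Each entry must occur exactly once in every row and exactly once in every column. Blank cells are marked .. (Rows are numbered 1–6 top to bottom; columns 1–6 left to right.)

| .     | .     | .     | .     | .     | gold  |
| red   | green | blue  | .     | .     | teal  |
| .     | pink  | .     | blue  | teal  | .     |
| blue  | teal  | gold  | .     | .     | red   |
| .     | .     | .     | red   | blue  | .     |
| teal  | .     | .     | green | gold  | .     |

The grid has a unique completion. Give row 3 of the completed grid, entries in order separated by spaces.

gold pink red blue teal green

Row 3, column 6: row 3 has {blue, pink, teal} and column 6 has {red, gold, teal}, leaving only green.
Row 3, column 1: row 3 has {blue, pink, green, teal} and column 1 has {blue, red, teal}, leaving only gold.
Row 3, column 3: row 3 has {blue, pink, gold, green, teal} and column 3 has {blue, gold}, leaving only red.
So row 3 reads: gold pink red blue teal green.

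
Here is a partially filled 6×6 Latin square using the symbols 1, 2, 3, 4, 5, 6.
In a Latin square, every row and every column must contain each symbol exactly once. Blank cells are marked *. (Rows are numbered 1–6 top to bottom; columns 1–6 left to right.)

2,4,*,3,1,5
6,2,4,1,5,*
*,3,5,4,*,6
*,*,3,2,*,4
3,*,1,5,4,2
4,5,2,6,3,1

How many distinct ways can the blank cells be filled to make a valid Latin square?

Row 1, column 3: eliminating its row and column leaves {6}.
Row 2, column 6: eliminating its row and column leaves {3}.
Row 3, column 1: eliminating its row and column leaves {1}.
Row 3, column 5: eliminating its row and column leaves {2}.
Row 4, column 1: eliminating its row and column leaves {1, 5}.
Row 4, column 2: eliminating its row and column leaves {1, 6}.
Row 4, column 5: eliminating its row and column leaves {6}.
Row 5, column 2: eliminating its row and column leaves {6}.
Only one assignment across all blanks avoids any row or column repeat, giving 1 completion.

1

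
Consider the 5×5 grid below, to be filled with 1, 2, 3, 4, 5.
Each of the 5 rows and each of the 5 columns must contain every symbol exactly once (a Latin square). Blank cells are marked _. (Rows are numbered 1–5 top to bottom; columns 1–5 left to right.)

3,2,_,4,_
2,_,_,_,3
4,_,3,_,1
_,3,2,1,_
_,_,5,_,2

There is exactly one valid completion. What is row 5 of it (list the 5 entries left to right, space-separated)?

Row 5, column 1: row 5 has {2, 5} and column 1 has {2, 3, 4}, leaving only 1.
Row 5, column 2: row 5 has {1, 2, 5} and column 2 has {2, 3}, leaving only 4.
Row 5, column 4: row 5 has {1, 2, 4, 5} and column 4 has {1, 4}, leaving only 3.
So row 5 reads: 1 4 5 3 2.

1 4 5 3 2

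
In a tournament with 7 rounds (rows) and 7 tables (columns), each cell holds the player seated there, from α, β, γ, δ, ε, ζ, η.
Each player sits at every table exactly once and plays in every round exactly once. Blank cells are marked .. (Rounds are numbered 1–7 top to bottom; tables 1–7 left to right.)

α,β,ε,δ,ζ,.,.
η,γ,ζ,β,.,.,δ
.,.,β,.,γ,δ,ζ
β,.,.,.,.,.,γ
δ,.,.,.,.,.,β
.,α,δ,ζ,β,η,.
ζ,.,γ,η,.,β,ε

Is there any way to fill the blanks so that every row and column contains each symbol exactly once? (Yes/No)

No

Round 6, table 7: round 6 together with table 7 already contain {α, β, γ, δ, ε, ζ, η} — every symbol — so nothing can go there. The grid has no valid completion.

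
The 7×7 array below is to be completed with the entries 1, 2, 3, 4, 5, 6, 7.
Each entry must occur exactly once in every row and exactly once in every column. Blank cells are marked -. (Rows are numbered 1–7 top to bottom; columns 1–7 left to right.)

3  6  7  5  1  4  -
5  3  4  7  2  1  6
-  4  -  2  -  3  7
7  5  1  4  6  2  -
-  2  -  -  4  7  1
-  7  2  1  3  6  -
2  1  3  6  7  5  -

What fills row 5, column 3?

Row 1, column 7: row 1 has {1, 3, 4, 5, 6, 7} and column 7 has {1, 6, 7}, leaving only 2.
Row 3, column 5: row 3 has {2, 3, 4, 7} and column 5 has {1, 2, 3, 4, 6, 7}, leaving only 5.
Row 3, column 3: row 3 has {2, 3, 4, 5, 7} and column 3 has {1, 2, 3, 4, 7}, leaving only 6.
Row 5 already has {1, 2, 4, 7} and column 3 already has {1, 2, 3, 4, 6, 7}, so row 5, column 3 must be 5.

5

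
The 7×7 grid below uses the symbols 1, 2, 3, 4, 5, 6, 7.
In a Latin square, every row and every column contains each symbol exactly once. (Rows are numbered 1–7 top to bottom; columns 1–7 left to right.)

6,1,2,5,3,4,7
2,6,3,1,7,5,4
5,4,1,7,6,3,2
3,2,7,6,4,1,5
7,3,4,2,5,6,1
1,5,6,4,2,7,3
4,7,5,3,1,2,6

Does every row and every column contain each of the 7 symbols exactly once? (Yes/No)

Each row is a permutation of the 7 symbols, and so is each column.

Yes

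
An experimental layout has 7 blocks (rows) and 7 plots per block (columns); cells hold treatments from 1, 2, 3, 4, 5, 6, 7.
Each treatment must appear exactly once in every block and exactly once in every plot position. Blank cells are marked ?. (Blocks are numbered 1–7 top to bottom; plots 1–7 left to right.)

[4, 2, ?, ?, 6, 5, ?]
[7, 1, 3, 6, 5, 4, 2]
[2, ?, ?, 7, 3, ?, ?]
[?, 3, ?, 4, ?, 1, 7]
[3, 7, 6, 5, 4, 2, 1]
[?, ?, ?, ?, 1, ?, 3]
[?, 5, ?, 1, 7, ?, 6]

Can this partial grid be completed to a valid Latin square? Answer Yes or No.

No

Block 1, plot 7: block 1 together with plot 7 already contain {1, 2, 3, 4, 5, 6, 7} — every symbol — so nothing can go there. The grid has no valid completion.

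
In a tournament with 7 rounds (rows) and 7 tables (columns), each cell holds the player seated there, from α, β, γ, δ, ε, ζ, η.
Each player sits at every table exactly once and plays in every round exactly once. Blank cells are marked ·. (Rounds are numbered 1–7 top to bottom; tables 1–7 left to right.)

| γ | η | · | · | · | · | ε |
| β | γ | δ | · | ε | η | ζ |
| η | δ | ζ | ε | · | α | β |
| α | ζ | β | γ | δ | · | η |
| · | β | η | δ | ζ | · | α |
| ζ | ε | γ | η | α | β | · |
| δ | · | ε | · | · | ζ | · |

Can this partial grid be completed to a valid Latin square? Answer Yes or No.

No round or table among the givens repeats a symbol, and propagating forced cells runs into no contradiction.
One valid completion exists (for instance, γ η α ζ β δ ε / β γ δ α ε η ζ / η δ ζ ε γ α β / α ζ β γ δ ε η / ε β η δ ζ γ α / ζ ε γ η α β δ / δ α ε β η ζ γ).

Yes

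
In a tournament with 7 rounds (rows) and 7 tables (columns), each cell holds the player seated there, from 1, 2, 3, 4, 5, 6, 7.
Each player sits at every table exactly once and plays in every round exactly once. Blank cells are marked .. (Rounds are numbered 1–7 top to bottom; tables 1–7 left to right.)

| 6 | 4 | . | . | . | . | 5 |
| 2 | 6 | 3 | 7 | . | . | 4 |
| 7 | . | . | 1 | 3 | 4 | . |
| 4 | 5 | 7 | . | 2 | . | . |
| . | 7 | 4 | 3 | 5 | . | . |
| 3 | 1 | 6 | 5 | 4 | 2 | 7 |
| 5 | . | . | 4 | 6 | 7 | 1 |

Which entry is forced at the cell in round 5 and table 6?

6

Round 1, table 4: round 1 has {4, 5, 6} and table 4 has {1, 3, 4, 5, 7}, leaving only 2.
Round 1, table 3: round 1 has {2, 4, 5, 6} and table 3 has {3, 4, 6, 7}, leaving only 1.
Round 1, table 5: round 1 has {1, 2, 4, 5, 6} and table 5 has {2, 3, 4, 5, 6}, leaving only 7.
Round 1, table 6: round 1 has {1, 2, 4, 5, 6, 7} and table 6 has {2, 4, 7}, leaving only 3.
Round 2, table 5: round 2 has {2, 3, 4, 6, 7} and table 5 has {2, 3, 4, 5, 6, 7}, leaving only 1.
Round 2, table 6: round 2 has {1, 2, 3, 4, 6, 7} and table 6 has {2, 3, 4, 7}, leaving only 5.
Round 3, table 2: round 3 has {1, 3, 4, 7} and table 2 has {1, 4, 5, 6, 7}, leaving only 2.
Round 3, table 3: round 3 has {1, 2, 3, 4, 7} and table 3 has {1, 3, 4, 6, 7}, leaving only 5.
Round 3, table 7: round 3 has {1, 2, 3, 4, 5, 7} and table 7 has {1, 4, 5, 7}, leaving only 6.
Round 4, table 4: round 4 has {2, 4, 5, 7} and table 4 has {1, 2, 3, 4, 5, 7}, leaving only 6.
Round 4, table 6: round 4 has {2, 4, 5, 6, 7} and table 6 has {2, 3, 4, 5, 7}, leaving only 1.
Round 5 already has {3, 4, 5, 7} and table 6 already has {1, 2, 3, 4, 5, 7}, so round 5, table 6 must be 6.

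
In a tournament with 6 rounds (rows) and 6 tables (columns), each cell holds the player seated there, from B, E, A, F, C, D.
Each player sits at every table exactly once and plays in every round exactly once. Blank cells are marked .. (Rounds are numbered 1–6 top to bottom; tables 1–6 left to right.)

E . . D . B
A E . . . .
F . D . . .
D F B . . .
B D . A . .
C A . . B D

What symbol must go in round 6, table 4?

Round 1, table 2: round 1 has {B, E, D} and table 2 has {E, A, F, D}, leaving only C.
Round 3, table 2: round 3 has {F, D} and table 2 has {E, A, F, C, D}, leaving only B.
Round 6, table 4 is narrowed to {E, F}.
If it were E, then round 4, table 4 would be left with no valid symbol.
So round 6, table 4 must be F.

F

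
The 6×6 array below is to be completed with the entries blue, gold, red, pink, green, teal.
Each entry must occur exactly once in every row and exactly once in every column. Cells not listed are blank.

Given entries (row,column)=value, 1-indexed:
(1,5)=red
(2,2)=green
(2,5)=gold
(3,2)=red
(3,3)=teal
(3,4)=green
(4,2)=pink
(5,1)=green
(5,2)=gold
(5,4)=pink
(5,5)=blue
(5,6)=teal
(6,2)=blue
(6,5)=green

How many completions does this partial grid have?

Row 1, column 1: eliminating its row and column leaves {blue, gold, pink, teal}.
Row 1, column 2: eliminating its row and column leaves {teal}.
Row 1, column 3: eliminating its row and column leaves {blue, gold, pink, green}.
Row 1, column 4: eliminating its row and column leaves {blue, gold, teal}.
Row 1, column 6: eliminating its row and column leaves {blue, gold, pink, green}.
Row 2, column 1: eliminating its row and column leaves {blue, red, pink, teal}.
Row 2, column 3: eliminating its row and column leaves {blue, red, pink}.
Row 2, column 4: eliminating its row and column leaves {blue, red, teal}.
Row 2, column 6: eliminating its row and column leaves {blue, red, pink}.
Row 3, column 1: eliminating its row and column leaves {blue, gold, pink}.
Row 3, column 5: eliminating its row and column leaves {pink}.
Row 3, column 6: eliminating its row and column leaves {blue, gold, pink}.
Row 4, column 1: eliminating its row and column leaves {blue, gold, red, teal}.
Row 4, column 3: eliminating its row and column leaves {blue, gold, red, green}.
Row 4, column 4: eliminating its row and column leaves {blue, gold, red, teal}.
Row 4, column 5: eliminating its row and column leaves {teal}.
Row 4, column 6: eliminating its row and column leaves {blue, gold, red, green}.
Row 5, column 3: eliminating its row and column leaves {red}.
Row 6, column 1: eliminating its row and column leaves {gold, red, pink, teal}.
Row 6, column 3: eliminating its row and column leaves {gold, red, pink}.
Row 6, column 4: eliminating its row and column leaves {gold, red, teal}.
Row 6, column 6: eliminating its row and column leaves {gold, red, pink}.
Enumerating the assignments across these blanks that avoid any row or column repeat gives 20 completions.

20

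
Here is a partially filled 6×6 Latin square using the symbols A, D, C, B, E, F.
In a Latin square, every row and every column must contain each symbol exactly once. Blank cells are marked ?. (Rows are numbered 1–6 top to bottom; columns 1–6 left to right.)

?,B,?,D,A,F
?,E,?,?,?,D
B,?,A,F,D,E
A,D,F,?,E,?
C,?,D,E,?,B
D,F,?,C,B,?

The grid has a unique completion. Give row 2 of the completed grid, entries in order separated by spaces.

Row 2, column 1: row 2 has {D, E} and column 1 has {A, D, C, B}, leaving only F.
Row 2, column 5: row 2 has {D, E, F} and column 5 has {A, D, B, E}, leaving only C.
Row 2, column 3: row 2 has {D, C, E, F} and column 3 has {A, D, F}, leaving only B.
Row 2, column 4: row 2 has {D, C, B, E, F} and column 4 has {D, C, E, F}, leaving only A.
So row 2 reads: F E B A C D.

F E B A C D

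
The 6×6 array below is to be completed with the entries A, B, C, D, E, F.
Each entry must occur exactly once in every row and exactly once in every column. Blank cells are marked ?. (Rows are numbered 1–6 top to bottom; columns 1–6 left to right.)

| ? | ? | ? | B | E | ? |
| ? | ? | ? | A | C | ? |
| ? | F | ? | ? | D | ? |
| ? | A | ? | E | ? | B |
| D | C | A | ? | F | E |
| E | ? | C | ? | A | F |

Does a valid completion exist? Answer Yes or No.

Row 4, column 5: row 4 together with column 5 already contain {A, B, C, D, E, F} — every symbol — so nothing can go there. The grid has no valid completion.

No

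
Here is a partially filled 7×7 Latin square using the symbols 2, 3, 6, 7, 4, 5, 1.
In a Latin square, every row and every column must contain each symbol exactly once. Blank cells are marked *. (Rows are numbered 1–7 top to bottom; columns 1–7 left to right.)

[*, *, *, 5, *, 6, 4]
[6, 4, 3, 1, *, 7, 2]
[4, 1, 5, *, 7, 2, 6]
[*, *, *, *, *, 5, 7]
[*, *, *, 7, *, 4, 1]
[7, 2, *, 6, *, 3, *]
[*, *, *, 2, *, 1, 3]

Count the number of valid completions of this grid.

7

Row 1, column 1: eliminating its row and column leaves {2, 3, 1}.
Row 1, column 2: eliminating its row and column leaves {3, 7}.
Row 1, column 3: eliminating its row and column leaves {2, 7, 1}.
Row 1, column 5: eliminating its row and column leaves {2, 3, 1}.
Row 2, column 5: eliminating its row and column leaves {5}.
Row 3, column 4: eliminating its row and column leaves {3}.
Row 4, column 1: eliminating its row and column leaves {2, 3, 1}.
Row 4, column 2: eliminating its row and column leaves {3, 6}.
Row 4, column 3: eliminating its row and column leaves {2, 6, 4, 1}.
Row 4, column 4: eliminating its row and column leaves {3, 4}.
Row 4, column 5: eliminating its row and column leaves {2, 3, 6, 4, 1}.
Row 5, column 1: eliminating its row and column leaves {2, 3, 5}.
Row 5, column 2: eliminating its row and column leaves {3, 6, 5}.
Row 5, column 3: eliminating its row and column leaves {2, 6}.
Row 5, column 5: eliminating its row and column leaves {2, 3, 6, 5}.
Row 6, column 3: eliminating its row and column leaves {4, 1}.
Row 6, column 5: eliminating its row and column leaves {4, 5, 1}.
Row 6, column 7: eliminating its row and column leaves {5}.
Row 7, column 1: eliminating its row and column leaves {5}.
Row 7, column 2: eliminating its row and column leaves {6, 7, 5}.
Row 7, column 3: eliminating its row and column leaves {6, 7, 4}.
Row 7, column 5: eliminating its row and column leaves {6, 4, 5}.
Enumerating the assignments across these blanks that avoid any row or column repeat gives 7 completions.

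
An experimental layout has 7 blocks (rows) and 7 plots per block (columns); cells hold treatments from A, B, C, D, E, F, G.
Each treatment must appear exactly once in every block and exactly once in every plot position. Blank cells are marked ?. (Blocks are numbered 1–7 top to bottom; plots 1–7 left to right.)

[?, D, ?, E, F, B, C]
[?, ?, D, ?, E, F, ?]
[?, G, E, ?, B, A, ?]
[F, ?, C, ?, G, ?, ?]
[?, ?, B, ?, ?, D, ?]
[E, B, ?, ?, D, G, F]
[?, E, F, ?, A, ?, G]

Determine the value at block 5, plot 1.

Block 3, plot 7: block 3 has {A, B, E, G} and plot 7 has {C, F, G}, leaving only D.
Block 3, plot 1: block 3 has {A, B, D, E, G} and plot 1 has {E, F}, leaving only C.
Block 3, plot 4: block 3 has {A, B, C, D, E, G} and plot 4 has {E}, leaving only F.
Block 4, plot 2: block 4 has {C, F, G} and plot 2 has {B, D, E, G}, leaving only A.
Block 2, plot 2: block 2 has {D, E, F} and plot 2 has {A, B, D, E, G}, leaving only C.
Block 4, plot 6: block 4 has {A, C, F, G} and plot 6 has {A, B, D, F, G}, leaving only E.
Block 4, plot 7: block 4 has {A, C, E, F, G} and plot 7 has {C, D, F, G}, leaving only B.
Block 2, plot 7: block 2 has {C, D, E, F} and plot 7 has {B, C, D, F, G}, leaving only A.
Block 4, plot 4: block 4 has {A, B, C, E, F, G} and plot 4 has {E, F}, leaving only D.
Block 5, plot 2: block 5 has {B, D} and plot 2 has {A, B, C, D, E, G}, leaving only F.
Block 5, plot 5: block 5 has {B, D, F} and plot 5 has {A, B, D, E, F, G}, leaving only C.
Block 5, plot 7: block 5 has {B, C, D, F} and plot 7 has {A, B, C, D, F, G}, leaving only E.
Block 6, plot 3: block 6 has {B, D, E, F, G} and plot 3 has {B, C, D, E, F}, leaving only A.
Block 1, plot 3: block 1 has {B, C, D, E, F} and plot 3 has {A, B, C, D, E, F}, leaving only G.
Block 1, plot 1: block 1 has {B, C, D, E, F, G} and plot 1 has {C, E, F}, leaving only A.
Block 5 already has {B, C, D, E, F} and plot 1 already has {A, C, E, F}, so block 5, plot 1 must be G.

G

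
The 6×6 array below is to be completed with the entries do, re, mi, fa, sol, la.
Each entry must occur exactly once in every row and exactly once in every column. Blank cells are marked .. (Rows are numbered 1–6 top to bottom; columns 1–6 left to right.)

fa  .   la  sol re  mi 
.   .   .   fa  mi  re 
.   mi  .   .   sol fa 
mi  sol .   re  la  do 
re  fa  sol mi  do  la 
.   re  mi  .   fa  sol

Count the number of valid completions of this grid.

Row 1, column 2: eliminating its row and column leaves {do}.
Row 2, column 1: eliminating its row and column leaves {do, sol, la}.
Row 2, column 2: eliminating its row and column leaves {do, la}.
Row 2, column 3: eliminating its row and column leaves {do}.
Row 3, column 1: eliminating its row and column leaves {do, la}.
Row 3, column 3: eliminating its row and column leaves {do, re}.
Row 3, column 4: eliminating its row and column leaves {do, la}.
Row 4, column 3: eliminating its row and column leaves {fa}.
Row 6, column 1: eliminating its row and column leaves {do, la}.
Row 6, column 4: eliminating its row and column leaves {do, la}.
Enumerating the assignments across these blanks that avoid any row or column repeat gives 2 completions.

2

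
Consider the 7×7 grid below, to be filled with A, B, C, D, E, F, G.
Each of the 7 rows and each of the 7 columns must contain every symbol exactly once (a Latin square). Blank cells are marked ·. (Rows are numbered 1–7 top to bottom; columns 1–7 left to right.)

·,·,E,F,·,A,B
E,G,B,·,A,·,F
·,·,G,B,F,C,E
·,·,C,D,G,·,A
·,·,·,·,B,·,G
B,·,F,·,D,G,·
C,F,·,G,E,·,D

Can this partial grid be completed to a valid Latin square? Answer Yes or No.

Yes

No row or column among the givens repeats a symbol, and propagating forced cells runs into no contradiction.
One valid completion exists (for instance, G D E F C A B / E G B C A D F / D A G B F C E / F B C D G E A / A C D E B F G / B E F A D G C / C F A G E B D).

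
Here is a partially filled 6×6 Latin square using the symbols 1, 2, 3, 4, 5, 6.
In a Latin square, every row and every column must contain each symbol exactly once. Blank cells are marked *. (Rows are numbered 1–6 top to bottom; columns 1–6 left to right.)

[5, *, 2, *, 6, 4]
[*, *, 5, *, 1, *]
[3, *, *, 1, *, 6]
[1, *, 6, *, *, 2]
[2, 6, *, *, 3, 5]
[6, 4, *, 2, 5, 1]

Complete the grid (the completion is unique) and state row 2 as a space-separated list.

4 2 5 6 1 3

Row 2, column 1: row 2 has {1, 5} and column 1 has {1, 2, 3, 5, 6}, leaving only 4.
Row 2, column 6: row 2 has {1, 4, 5} and column 6 has {1, 2, 4, 5, 6}, leaving only 3.
Row 2, column 2: row 2 has {1, 3, 4, 5} and column 2 has {4, 6}, leaving only 2.
Row 2, column 4: row 2 has {1, 2, 3, 4, 5} and column 4 has {1, 2}, leaving only 6.
So row 2 reads: 4 2 5 6 1 3.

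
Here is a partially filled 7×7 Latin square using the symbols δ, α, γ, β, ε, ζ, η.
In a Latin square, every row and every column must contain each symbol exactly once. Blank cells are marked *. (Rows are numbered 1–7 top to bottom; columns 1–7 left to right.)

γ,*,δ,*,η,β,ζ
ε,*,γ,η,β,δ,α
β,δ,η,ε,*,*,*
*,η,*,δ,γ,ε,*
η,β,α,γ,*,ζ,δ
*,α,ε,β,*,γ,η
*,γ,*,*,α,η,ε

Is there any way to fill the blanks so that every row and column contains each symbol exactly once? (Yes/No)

No row or column among the givens repeats a symbol, and propagating forced cells runs into no contradiction.
One valid completion exists (for instance, γ ε δ α η β ζ / ε ζ γ η β δ α / β δ η ε ζ α γ / α η ζ δ γ ε β / η β α γ ε ζ δ / ζ α ε β δ γ η / δ γ β ζ α η ε).

Yes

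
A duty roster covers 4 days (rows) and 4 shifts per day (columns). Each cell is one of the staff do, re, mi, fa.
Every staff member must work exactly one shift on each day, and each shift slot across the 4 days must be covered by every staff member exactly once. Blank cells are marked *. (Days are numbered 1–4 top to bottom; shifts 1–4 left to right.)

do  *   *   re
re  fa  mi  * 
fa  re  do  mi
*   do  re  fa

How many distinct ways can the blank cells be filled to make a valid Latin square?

1

Day 1, shift 2: eliminating its day and shift leaves {mi}.
Day 1, shift 3: eliminating its day and shift leaves {fa}.
Day 2, shift 4: eliminating its day and shift leaves {do}.
Day 4, shift 1: eliminating its day and shift leaves {mi}.
Only one assignment across all blanks avoids any day or shift repeat, giving 1 completion.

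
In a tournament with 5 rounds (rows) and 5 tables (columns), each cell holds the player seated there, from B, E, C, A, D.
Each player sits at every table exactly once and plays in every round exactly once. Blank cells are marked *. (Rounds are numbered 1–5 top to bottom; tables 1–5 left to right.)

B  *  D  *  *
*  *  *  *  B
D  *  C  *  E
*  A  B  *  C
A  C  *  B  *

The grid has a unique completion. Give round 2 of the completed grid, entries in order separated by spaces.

Round 1, table 2: round 1 has {B, D} and table 2 has {C, A}, leaving only E.
Round 2, table 2: round 2 has {B} and table 2 has {E, C, A}, leaving only D.
Round 1, table 5: round 1 has {B, E, D} and table 5 has {B, E, C}, leaving only A.
Round 1, table 4: round 1 has {B, E, A, D} and table 4 has {B}, leaving only C.
Round 3, table 2: round 3 has {E, C, D} and table 2 has {E, C, A, D}, leaving only B.
Round 3, table 4: round 3 has {B, E, C, D} and table 4 has {B, C}, leaving only A.
Round 2, table 4: round 2 has {B, D} and table 4 has {B, C, A}, leaving only E.
Round 2, table 1: round 2 has {B, E, D} and table 1 has {B, A, D}, leaving only C.
Round 2, table 3: round 2 has {B, E, C, D} and table 3 has {B, C, D}, leaving only A.
So round 2 reads: C D A E B.

C D A E B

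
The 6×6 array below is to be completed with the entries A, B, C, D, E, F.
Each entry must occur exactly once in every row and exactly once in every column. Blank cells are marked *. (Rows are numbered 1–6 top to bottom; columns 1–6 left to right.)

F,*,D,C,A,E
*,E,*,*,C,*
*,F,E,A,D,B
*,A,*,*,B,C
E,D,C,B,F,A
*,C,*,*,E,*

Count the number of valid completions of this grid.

Row 1, column 2: eliminating its row and column leaves {B}.
Row 2, column 1: eliminating its row and column leaves {A, B, D}.
Row 2, column 3: eliminating its row and column leaves {A, B, F}.
Row 2, column 4: eliminating its row and column leaves {D, F}.
Row 2, column 6: eliminating its row and column leaves {D, F}.
Row 3, column 1: eliminating its row and column leaves {C}.
Row 4, column 1: eliminating its row and column leaves {D}.
Row 4, column 3: eliminating its row and column leaves {F}.
Row 4, column 4: eliminating its row and column leaves {D, E, F}.
Row 6, column 1: eliminating its row and column leaves {A, B, D}.
Row 6, column 3: eliminating its row and column leaves {A, B, F}.
Row 6, column 4: eliminating its row and column leaves {D, F}.
Row 6, column 6: eliminating its row and column leaves {D, F}.
Enumerating the assignments across these blanks that avoid any row or column repeat gives 4 completions.

4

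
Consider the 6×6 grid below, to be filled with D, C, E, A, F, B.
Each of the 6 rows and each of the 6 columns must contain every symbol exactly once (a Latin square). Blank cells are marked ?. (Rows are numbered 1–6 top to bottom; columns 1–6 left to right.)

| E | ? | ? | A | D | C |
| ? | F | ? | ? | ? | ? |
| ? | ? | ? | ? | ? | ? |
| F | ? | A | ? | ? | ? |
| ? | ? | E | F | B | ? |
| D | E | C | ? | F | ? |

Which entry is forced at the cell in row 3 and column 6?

F

Row 1, column 2: row 1 has {D, C, E, A} and column 2 has {E, F}, leaving only B.
Row 1, column 3: row 1 has {D, C, E, A, B} and column 3 has {C, E, A}, leaving only F.
Row 6, column 4: row 6 has {D, C, E, F} and column 4 has {A, F}, leaving only B.
Row 6, column 6: row 6 has {D, C, E, F, B} and column 6 has {C}, leaving only A.
Row 5, column 6: row 5 has {E, F, B} and column 6 has {C, A}, leaving only D.
Row 3, column 6 is narrowed to {E, F, B}.
If it were E, then row 4, column 6 would be left with no valid symbol.
If it were B, then row 4, column 6 would be left with no valid symbol.
So row 3, column 6 must be F.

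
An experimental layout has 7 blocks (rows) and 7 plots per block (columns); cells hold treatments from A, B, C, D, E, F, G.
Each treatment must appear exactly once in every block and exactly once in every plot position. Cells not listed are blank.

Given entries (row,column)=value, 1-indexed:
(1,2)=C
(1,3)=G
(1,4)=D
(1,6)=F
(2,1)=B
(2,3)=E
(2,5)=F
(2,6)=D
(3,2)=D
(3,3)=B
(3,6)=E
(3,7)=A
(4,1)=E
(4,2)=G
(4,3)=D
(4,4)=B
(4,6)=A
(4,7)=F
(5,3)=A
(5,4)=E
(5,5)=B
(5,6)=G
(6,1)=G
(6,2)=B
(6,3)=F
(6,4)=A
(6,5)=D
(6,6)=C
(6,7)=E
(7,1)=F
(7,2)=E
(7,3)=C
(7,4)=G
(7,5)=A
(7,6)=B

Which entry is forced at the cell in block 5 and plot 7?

C

Block 1, plot 1: block 1 has {C, D, F, G} and plot 1 has {B, E, F, G}, leaving only A.
Block 1, plot 5: block 1 has {A, C, D, F, G} and plot 5 has {A, B, D, F}, leaving only E.
Block 1, plot 7: block 1 has {A, C, D, E, F, G} and plot 7 has {A, E, F}, leaving only B.
Block 2, plot 2: block 2 has {B, D, E, F} and plot 2 has {B, C, D, E, G}, leaving only A.
Block 2, plot 4: block 2 has {A, B, D, E, F} and plot 4 has {A, B, D, E, G}, leaving only C.
Block 2, plot 7: block 2 has {A, B, C, D, E, F} and plot 7 has {A, B, E, F}, leaving only G.
Block 3, plot 1: block 3 has {A, B, D, E} and plot 1 has {A, B, E, F, G}, leaving only C.
Block 3, plot 4: block 3 has {A, B, C, D, E} and plot 4 has {A, B, C, D, E, G}, leaving only F.
Block 3, plot 5: block 3 has {A, B, C, D, E, F} and plot 5 has {A, B, D, E, F}, leaving only G.
Block 4, plot 5: block 4 has {A, B, D, E, F, G} and plot 5 has {A, B, D, E, F, G}, leaving only C.
Block 5, plot 1: block 5 has {A, B, E, G} and plot 1 has {A, B, C, E, F, G}, leaving only D.
Block 5 already has {A, B, D, E, G} and plot 7 already has {A, B, E, F, G}, so block 5, plot 7 must be C.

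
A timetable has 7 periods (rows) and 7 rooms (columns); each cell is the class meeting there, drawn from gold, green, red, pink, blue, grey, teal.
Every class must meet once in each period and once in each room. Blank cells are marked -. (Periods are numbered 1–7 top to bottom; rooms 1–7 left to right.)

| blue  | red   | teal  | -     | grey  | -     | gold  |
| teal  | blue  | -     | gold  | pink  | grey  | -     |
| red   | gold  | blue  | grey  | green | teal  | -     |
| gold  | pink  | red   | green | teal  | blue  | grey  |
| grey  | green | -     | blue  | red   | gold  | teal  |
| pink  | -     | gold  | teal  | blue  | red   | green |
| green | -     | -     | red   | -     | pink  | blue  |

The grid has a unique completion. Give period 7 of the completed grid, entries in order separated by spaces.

Period 7, room 3: period 7 has {green, red, pink, blue} and room 3 has {gold, red, blue, teal}, leaving only grey.
Period 7, room 2: period 7 has {green, red, pink, blue, grey} and room 2 has {gold, green, red, pink, blue}, leaving only teal.
Period 7, room 5: period 7 has {green, red, pink, blue, grey, teal} and room 5 has {green, red, pink, blue, grey, teal}, leaving only gold.
So period 7 reads: green teal grey red gold pink blue.

green teal grey red gold pink blue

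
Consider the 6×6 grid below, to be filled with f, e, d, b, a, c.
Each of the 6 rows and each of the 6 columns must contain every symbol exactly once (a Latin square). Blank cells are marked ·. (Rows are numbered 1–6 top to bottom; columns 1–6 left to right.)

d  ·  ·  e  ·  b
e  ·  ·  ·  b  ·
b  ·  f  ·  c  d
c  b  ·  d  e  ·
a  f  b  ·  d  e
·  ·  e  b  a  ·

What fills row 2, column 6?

Row 1, column 5: row 1 has {e, d, b} and column 5 has {e, d, b, a, c}, leaving only f.
Row 3, column 4: row 3 has {f, d, b, c} and column 4 has {e, d, b}, leaving only a.
Row 3, column 2: row 3 has {f, d, b, a, c} and column 2 has {f, b}, leaving only e.
Row 4, column 3: row 4 has {e, d, b, c} and column 3 has {f, e, b}, leaving only a.
Row 1, column 3: row 1 has {f, e, d, b} and column 3 has {f, e, b, a}, leaving only c.
Row 1, column 2: row 1 has {f, e, d, b, c} and column 2 has {f, e, b}, leaving only a.
Row 2, column 3: row 2 has {e, b} and column 3 has {f, e, b, a, c}, leaving only d.
Row 2, column 2: row 2 has {e, d, b} and column 2 has {f, e, b, a}, leaving only c.
Row 2, column 4: row 2 has {e, d, b, c} and column 4 has {e, d, b, a}, leaving only f.
Row 2 already has {f, e, d, b, c} and column 6 already has {e, d, b}, so row 2, column 6 must be a.

a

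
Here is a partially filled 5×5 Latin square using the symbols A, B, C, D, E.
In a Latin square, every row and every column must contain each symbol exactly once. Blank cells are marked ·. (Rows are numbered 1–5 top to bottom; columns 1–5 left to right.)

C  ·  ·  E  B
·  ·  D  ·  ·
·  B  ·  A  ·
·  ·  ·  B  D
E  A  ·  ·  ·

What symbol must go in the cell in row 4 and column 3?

E

Row 1, column 2: row 1 has {B, C, E} and column 2 has {A, B}, leaving only D.
Row 1, column 3: row 1 has {B, C, D, E} and column 3 has {D}, leaving only A.
Row 2, column 4: row 2 has {D} and column 4 has {A, B, E}, leaving only C.
Row 2, column 2: row 2 has {C, D} and column 2 has {A, B, D}, leaving only E.
Row 2, column 5: row 2 has {C, D, E} and column 5 has {B, D}, leaving only A.
Row 2, column 1: row 2 has {A, C, D, E} and column 1 has {C, E}, leaving only B.
Row 3, column 1: row 3 has {A, B} and column 1 has {B, C, E}, leaving only D.
Row 4, column 1: row 4 has {B, D} and column 1 has {B, C, D, E}, leaving only A.
Row 4, column 2: row 4 has {A, B, D} and column 2 has {A, B, D, E}, leaving only C.
Row 4 already has {A, B, C, D} and column 3 already has {A, D}, so row 4, column 3 must be E.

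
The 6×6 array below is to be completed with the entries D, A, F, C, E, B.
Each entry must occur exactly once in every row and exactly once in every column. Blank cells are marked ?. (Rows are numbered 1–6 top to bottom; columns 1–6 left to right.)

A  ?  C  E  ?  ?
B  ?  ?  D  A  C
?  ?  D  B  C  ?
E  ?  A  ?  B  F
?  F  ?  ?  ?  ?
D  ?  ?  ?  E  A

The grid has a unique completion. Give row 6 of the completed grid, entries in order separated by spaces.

D C B F E A

Row 2, column 2: row 2 has {D, A, C, B} and column 2 has {F}, leaving only E.
Row 2, column 3: row 2 has {D, A, C, E, B} and column 3 has {D, A, C}, leaving only F.
Row 6, column 3: row 6 has {D, A, E} and column 3 has {D, A, F, C}, leaving only B.
Row 6, column 2: row 6 has {D, A, E, B} and column 2 has {F, E}, leaving only C.
Row 6, column 4: row 6 has {D, A, C, E, B} and column 4 has {D, E, B}, leaving only F.
So row 6 reads: D C B F E A.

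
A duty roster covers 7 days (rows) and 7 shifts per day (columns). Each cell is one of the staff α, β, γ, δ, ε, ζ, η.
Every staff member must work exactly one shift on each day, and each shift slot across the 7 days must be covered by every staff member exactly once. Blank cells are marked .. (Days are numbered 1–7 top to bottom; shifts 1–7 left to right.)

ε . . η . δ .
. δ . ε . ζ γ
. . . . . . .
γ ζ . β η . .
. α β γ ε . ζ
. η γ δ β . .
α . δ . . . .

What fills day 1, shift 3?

α

Day 2, shift 5: day 2 has {γ, δ, ε, ζ} and shift 5 has {β, ε, η}, leaving only α.
Day 2, shift 3: day 2 has {α, γ, δ, ε, ζ} and shift 3 has {β, γ, δ}, leaving only η.
Day 2, shift 1: day 2 has {α, γ, δ, ε, ζ, η} and shift 1 has {α, γ, ε}, leaving only β.
Day 5, shift 6: day 5 has {α, β, γ, ε, ζ} and shift 6 has {δ, ζ}, leaving only η.
Day 5, shift 1: day 5 has {α, β, γ, ε, ζ, η} and shift 1 has {α, β, γ, ε}, leaving only δ.
Day 6, shift 1: day 6 has {β, γ, δ, η} and shift 1 has {α, β, γ, δ, ε}, leaving only ζ.
Day 3, shift 1: day 3 has {} and shift 1 has {α, β, γ, δ, ε, ζ}, leaving only η.
Day 7, shift 4: day 7 has {α, δ} and shift 4 has {β, γ, δ, ε, η}, leaving only ζ.
Day 3, shift 4: day 3 has {η} and shift 4 has {β, γ, δ, ε, ζ, η}, leaving only α.
Day 7, shift 5: day 7 has {α, δ, ζ} and shift 5 has {α, β, ε, η}, leaving only γ.
Day 1, shift 5: day 1 has {δ, ε, η} and shift 5 has {α, β, γ, ε, η}, leaving only ζ.
Day 1 already has {δ, ε, ζ, η} and shift 3 already has {β, γ, δ, η}, so day 1, shift 3 must be α.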